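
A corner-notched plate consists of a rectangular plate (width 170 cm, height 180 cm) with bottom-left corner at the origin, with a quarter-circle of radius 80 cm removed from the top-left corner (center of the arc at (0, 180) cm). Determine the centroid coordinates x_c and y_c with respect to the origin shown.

Part | A | x̄ᵢ | ȳᵢ | A·x̄ᵢ | A·ȳᵢ
plate | 30600.00 | 85.00 | 90.00 | 2601000.00 | 2754000.00
removed quarter-circle | -5026.55 | 33.95 | 146.05 | -170666.67 | -734112.02
Σ | 25573.45 |  |  | 2430333.33 | 2019887.98
x_c = 2430333.33 / 25573.45 = 95.03 cm
y_c = 2019887.98 / 25573.45 = 78.98 cm

x_c = 95.03 cm, y_c = 78.98 cm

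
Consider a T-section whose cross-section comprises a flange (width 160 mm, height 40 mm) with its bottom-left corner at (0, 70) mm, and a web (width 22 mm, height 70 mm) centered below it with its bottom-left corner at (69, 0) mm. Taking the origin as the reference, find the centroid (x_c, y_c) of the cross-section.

web: A = 22 × 70 = 1540.00, centroid at (80.00, 35.00).
flange: A = 160 × 40 = 6400.00, centroid at (80.00, 90.00).
ΣA = 7940.00 mm², ΣAx_c = 635200.00 mm³, ΣAy_c = 629900.00 mm³.
x_c = 635200.00/7940.00 = 80.00 mm; y_c = 629900.00/7940.00 = 79.33 mm.

x_c = 80.00 mm, y_c = 79.33 mm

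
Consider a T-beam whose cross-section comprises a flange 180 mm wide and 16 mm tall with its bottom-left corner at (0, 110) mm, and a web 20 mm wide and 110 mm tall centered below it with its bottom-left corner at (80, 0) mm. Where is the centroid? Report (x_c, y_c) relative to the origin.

x_c = 90.00 mm, y_c = 90.72 mm

web: A = 20 × 110 = 2200.00, centroid at (90.00, 55.00).
flange: A = 180 × 16 = 2880.00, centroid at (90.00, 118.00).
ΣA = 5080.00 mm², ΣAx_c = 457200.00 mm³, ΣAy_c = 460840.00 mm³.
x_c = 457200.00/5080.00 = 90.00 mm; y_c = 460840.00/5080.00 = 90.72 mm.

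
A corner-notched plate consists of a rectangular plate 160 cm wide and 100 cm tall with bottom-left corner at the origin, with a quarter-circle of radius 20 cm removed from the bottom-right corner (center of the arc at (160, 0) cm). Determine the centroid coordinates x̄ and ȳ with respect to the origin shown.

plate: A = 160 × 100 = 16000.00, centroid at (80.00, 50.00).
removed quarter-circle: A = −¼π·20² = -314.16, centroid at (151.51, 8.49).
ΣA = 15685.84 cm², ΣAx̄ = 1232401.18 cm³, ΣAȳ = 797333.33 cm³.
x̄ = 1232401.18/15685.84 = 78.57 cm; ȳ = 797333.33/15685.84 = 50.83 cm.

x̄ = 78.57 cm, ȳ = 50.83 cm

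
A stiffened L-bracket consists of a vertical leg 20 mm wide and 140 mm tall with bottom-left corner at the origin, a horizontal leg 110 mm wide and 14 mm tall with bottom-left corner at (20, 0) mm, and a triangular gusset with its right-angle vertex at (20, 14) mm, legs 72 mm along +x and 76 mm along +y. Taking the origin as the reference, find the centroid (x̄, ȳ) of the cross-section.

x̄ = 37.29 mm, ȳ = 44.43 mm

Part | A | x̄ᵢ | ȳᵢ | A·x̄ᵢ | A·ȳᵢ
vertical leg | 2800.00 | 10.00 | 70.00 | 28000.00 | 196000.00
horizontal leg | 1540.00 | 75.00 | 7.00 | 115500.00 | 10780.00
gusset | 2736.00 | 44.00 | 39.33 | 120384.00 | 107616.00
Σ | 7076.00 |  |  | 263884.00 | 314396.00
x̄ = 263884.00 / 7076.00 = 37.29 mm
ȳ = 314396.00 / 7076.00 = 44.43 mm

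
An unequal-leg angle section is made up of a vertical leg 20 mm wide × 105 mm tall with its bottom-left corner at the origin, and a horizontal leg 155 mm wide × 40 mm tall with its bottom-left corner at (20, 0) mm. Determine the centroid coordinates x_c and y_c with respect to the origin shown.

x_c = 75.36 mm, y_c = 28.22 mm

vertical leg: A = 20 × 105 = 2100.00, centroid at (10.00, 52.50).
horizontal leg: A = 155 × 40 = 6200.00, centroid at (97.50, 20.00).
ΣA = 8300.00 mm²
ΣAx_c = (2100.00)(10.00) + (6200.00)(97.50) = 625500.00 mm³
ΣAy_c = (2100.00)(52.50) + (6200.00)(20.00) = 234250.00 mm³
x_c = 625500.00 / 8300.00 = 75.36 mm
y_c = 234250.00 / 8300.00 = 28.22 mm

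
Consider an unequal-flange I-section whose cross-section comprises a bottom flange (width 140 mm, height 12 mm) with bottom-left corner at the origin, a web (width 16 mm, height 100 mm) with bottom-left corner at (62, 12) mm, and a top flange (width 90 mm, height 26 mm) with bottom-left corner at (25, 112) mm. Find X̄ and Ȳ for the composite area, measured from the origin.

bottom flange: A = 140 × 12 = 1680.00, centroid at (70.00, 6.00).
web: A = 16 × 100 = 1600.00, centroid at (70.00, 62.00).
top flange: A = 90 × 26 = 2340.00, centroid at (70.00, 125.00).
ΣA = 5620.00 mm²
ΣAX̄ = (1680.00)(70.00) + (1600.00)(70.00) + (2340.00)(70.00) = 393400.00 mm³
ΣAȲ = (1680.00)(6.00) + (1600.00)(62.00) + (2340.00)(125.00) = 401780.00 mm³
X̄ = 393400.00 / 5620.00 = 70.00 mm
Ȳ = 401780.00 / 5620.00 = 71.49 mm

X̄ = 70.00 mm, Ȳ = 71.49 mm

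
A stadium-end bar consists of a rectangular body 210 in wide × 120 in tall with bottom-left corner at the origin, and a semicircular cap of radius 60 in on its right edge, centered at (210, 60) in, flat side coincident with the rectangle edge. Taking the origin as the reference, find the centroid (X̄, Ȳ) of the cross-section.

X̄ = 128.91 in, Ȳ = 60.00 in

rectangular body: A = 210 × 120 = 25200.00, centroid at (105.00, 60.00).
semicircular end: A = ½π·60² = 5654.87, centroid at (235.46, 60.00).
ΣA = 30854.87 in², ΣAX̄ = 3977522.02 in³, ΣAȲ = 1851292.01 in³.
X̄ = 3977522.02/30854.87 = 128.91 in; Ȳ = 1851292.01/30854.87 = 60.00 in.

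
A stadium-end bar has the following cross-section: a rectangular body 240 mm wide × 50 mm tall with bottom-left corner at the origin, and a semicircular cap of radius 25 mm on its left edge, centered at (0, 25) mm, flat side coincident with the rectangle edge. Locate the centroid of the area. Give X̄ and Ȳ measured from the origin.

rectangular body: A = 240 × 50 = 12000.00, centroid at (120.00, 25.00).
semicircular end: A = ½π·25² = 981.75, centroid at (-10.61, 25.00).
ΣA = 12981.75 mm², ΣAX̄ = 1429583.33 mm³, ΣAȲ = 324543.69 mm³.
X̄ = 1429583.33/12981.75 = 110.12 mm; Ȳ = 324543.69/12981.75 = 25.00 mm.

X̄ = 110.12 mm, Ȳ = 25.00 mm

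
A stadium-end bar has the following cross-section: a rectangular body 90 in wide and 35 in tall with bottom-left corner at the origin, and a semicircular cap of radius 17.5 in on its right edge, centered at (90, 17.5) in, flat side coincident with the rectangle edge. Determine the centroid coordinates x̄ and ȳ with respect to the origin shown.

Part | A | x̄ᵢ | ȳᵢ | A·x̄ᵢ | A·ȳᵢ
rectangular body | 3150.00 | 45.00 | 17.50 | 141750.00 | 55125.00
semicircular end | 481.06 | 97.43 | 17.50 | 46867.99 | 8418.49
Σ | 3631.06 |  |  | 188617.99 | 63543.49
x̄ = 188617.99 / 3631.06 = 51.95 in
ȳ = 63543.49 / 3631.06 = 17.50 in

x̄ = 51.95 in, ȳ = 17.50 in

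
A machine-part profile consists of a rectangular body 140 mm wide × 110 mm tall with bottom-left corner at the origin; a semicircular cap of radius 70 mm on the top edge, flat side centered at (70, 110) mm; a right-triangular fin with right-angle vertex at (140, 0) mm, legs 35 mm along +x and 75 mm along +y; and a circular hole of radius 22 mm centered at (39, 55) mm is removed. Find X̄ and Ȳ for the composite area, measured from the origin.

Part | A | x̄ᵢ | ȳᵢ | A·x̄ᵢ | A·ȳᵢ
rectangular body | 15400.00 | 70.00 | 55.00 | 1078000.00 | 847000.00
semicircular top | 7696.90 | 70.00 | 139.71 | 538783.14 | 1075325.89
triangular fin | 1312.50 | 151.67 | 25.00 | 199062.50 | 32812.50
hole | -1520.53 | 39.00 | 55.00 | -59300.70 | -83629.20
Σ | 22888.87 |  |  | 1756544.94 | 1871509.19
X̄ = 1756544.94 / 22888.87 = 76.74 mm
Ȳ = 1871509.19 / 22888.87 = 81.77 mm

X̄ = 76.74 mm, Ȳ = 81.77 mm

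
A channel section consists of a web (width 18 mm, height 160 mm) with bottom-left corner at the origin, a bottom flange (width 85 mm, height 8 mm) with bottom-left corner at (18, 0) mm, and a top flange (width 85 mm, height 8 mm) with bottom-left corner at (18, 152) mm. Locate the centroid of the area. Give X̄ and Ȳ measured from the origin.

X̄ = 25.52 mm, Ȳ = 80.00 mm

web: A = 18 × 160 = 2880.00, centroid at (9.00, 80.00).
bottom flange: A = 85 × 8 = 680.00, centroid at (60.50, 4.00).
top flange: A = 85 × 8 = 680.00, centroid at (60.50, 156.00).
ΣA = 4240.00 mm², ΣAX̄ = 108200.00 mm³, ΣAȲ = 339200.00 mm³.
X̄ = 108200.00/4240.00 = 25.52 mm; Ȳ = 339200.00/4240.00 = 80.00 mm.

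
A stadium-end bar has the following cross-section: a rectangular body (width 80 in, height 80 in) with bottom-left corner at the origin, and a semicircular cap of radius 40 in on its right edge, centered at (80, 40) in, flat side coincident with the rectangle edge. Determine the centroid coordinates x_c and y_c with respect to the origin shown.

rectangular body: A = 80 × 80 = 6400.00, centroid at (40.00, 40.00).
semicircular end: A = ½π·40² = 2513.27, centroid at (96.98, 40.00).
ΣA = 8913.27 in²
ΣAx_c = (6400.00)(40.00) + (2513.27)(96.98) = 499728.60 in³
ΣAy_c = (6400.00)(40.00) + (2513.27)(40.00) = 356530.96 in³
x_c = 499728.60 / 8913.27 = 56.07 in
y_c = 356530.96 / 8913.27 = 40.00 in

x_c = 56.07 in, y_c = 40.00 in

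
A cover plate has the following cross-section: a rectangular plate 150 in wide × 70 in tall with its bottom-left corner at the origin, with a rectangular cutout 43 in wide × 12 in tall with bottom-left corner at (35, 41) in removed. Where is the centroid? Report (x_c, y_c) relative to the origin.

plate: A = 150 × 70 = 10500.00, centroid at (75.00, 35.00).
hole: A = −(43 × 12) = -516.00, centroid at (56.50, 47.00).
ΣA = 9984.00 in², ΣAx_c = 758346.00 in³, ΣAy_c = 343248.00 in³.
x_c = 758346.00/9984.00 = 75.96 in; y_c = 343248.00/9984.00 = 34.38 in.

x_c = 75.96 in, y_c = 34.38 in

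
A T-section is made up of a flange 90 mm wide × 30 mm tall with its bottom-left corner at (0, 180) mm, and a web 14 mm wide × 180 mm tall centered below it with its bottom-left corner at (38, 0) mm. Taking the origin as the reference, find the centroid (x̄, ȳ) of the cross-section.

x̄ = 45.00 mm, ȳ = 144.31 mm

web: A = 14 × 180 = 2520.00, centroid at (45.00, 90.00).
flange: A = 90 × 30 = 2700.00, centroid at (45.00, 195.00).
ΣA = 5220.00 mm²
ΣAx̄ = (2520.00)(45.00) + (2700.00)(45.00) = 234900.00 mm³
ΣAȳ = (2520.00)(90.00) + (2700.00)(195.00) = 753300.00 mm³
x̄ = 234900.00 / 5220.00 = 45.00 mm
ȳ = 753300.00 / 5220.00 = 144.31 mm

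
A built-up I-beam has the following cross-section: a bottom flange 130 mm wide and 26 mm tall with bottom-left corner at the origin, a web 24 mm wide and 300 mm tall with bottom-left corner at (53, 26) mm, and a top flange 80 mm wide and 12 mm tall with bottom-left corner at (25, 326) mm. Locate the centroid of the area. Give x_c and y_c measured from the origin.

x_c = 65.00 mm, y_c = 141.24 mm

bottom flange: A = 130 × 26 = 3380.00, centroid at (65.00, 13.00).
web: A = 24 × 300 = 7200.00, centroid at (65.00, 176.00).
top flange: A = 80 × 12 = 960.00, centroid at (65.00, 332.00).
ΣA = 11540.00 mm²
ΣAx_c = (3380.00)(65.00) + (7200.00)(65.00) + (960.00)(65.00) = 750100.00 mm³
ΣAy_c = (3380.00)(13.00) + (7200.00)(176.00) + (960.00)(332.00) = 1629860.00 mm³
x_c = 750100.00 / 11540.00 = 65.00 mm
y_c = 1629860.00 / 11540.00 = 141.24 mm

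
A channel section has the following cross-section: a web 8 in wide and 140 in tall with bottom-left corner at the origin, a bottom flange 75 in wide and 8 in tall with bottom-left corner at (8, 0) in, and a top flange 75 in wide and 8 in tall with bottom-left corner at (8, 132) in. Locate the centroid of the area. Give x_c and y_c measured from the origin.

web: A = 8 × 140 = 1120.00, centroid at (4.00, 70.00).
bottom flange: A = 75 × 8 = 600.00, centroid at (45.50, 4.00).
top flange: A = 75 × 8 = 600.00, centroid at (45.50, 136.00).
ΣA = 2320.00 in²
ΣAx_c = (1120.00)(4.00) + (600.00)(45.50) + (600.00)(45.50) = 59080.00 in³
ΣAy_c = (1120.00)(70.00) + (600.00)(4.00) + (600.00)(136.00) = 162400.00 in³
x_c = 59080.00 / 2320.00 = 25.47 in
y_c = 162400.00 / 2320.00 = 70.00 in

x_c = 25.47 in, y_c = 70.00 in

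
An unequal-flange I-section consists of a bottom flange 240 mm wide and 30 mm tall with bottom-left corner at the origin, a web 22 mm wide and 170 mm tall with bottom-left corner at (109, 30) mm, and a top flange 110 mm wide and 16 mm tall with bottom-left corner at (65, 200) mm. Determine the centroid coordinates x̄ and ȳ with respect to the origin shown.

x̄ = 120.00 mm, ȳ = 71.20 mm

Part | A | x̄ᵢ | ȳᵢ | A·x̄ᵢ | A·ȳᵢ
bottom flange | 7200.00 | 120.00 | 15.00 | 864000.00 | 108000.00
web | 3740.00 | 120.00 | 115.00 | 448800.00 | 430100.00
top flange | 1760.00 | 120.00 | 208.00 | 211200.00 | 366080.00
Σ | 12700.00 |  |  | 1524000.00 | 904180.00
x̄ = 1524000.00 / 12700.00 = 120.00 mm
ȳ = 904180.00 / 12700.00 = 71.20 mm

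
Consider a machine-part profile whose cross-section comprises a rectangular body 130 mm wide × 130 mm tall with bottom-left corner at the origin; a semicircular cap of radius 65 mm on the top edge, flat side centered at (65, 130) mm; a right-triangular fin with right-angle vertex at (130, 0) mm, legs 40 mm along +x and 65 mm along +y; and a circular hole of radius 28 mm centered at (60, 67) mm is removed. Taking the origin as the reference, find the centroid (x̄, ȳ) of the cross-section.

x̄ = 70.10 mm, ȳ = 89.73 mm

rectangular body: A = 130 × 130 = 16900.00, centroid at (65.00, 65.00).
semicircular top: A = ½π·65² = 6636.61, centroid at (65.00, 157.59).
triangular fin: A = ½·40·65 = 1300.00, centroid at (143.33, 21.67).
hole: A = −π·28² = -2463.01, centroid at (60.00, 67.00).
ΣA = 22373.61 mm², ΣAx̄ = 1568432.76 mm³, ΣAȳ = 2007488.30 mm³.
x̄ = 1568432.76/22373.61 = 70.10 mm; ȳ = 2007488.30/22373.61 = 89.73 mm.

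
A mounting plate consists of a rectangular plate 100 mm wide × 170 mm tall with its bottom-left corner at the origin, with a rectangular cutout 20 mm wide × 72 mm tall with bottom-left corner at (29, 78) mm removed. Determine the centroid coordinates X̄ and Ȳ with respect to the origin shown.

plate: A = 100 × 170 = 17000.00, centroid at (50.00, 85.00).
hole: A = −(20 × 72) = -1440.00, centroid at (39.00, 114.00).
ΣA = 15560.00 mm², ΣAX̄ = 793840.00 mm³, ΣAȲ = 1280840.00 mm³.
X̄ = 793840.00/15560.00 = 51.02 mm; Ȳ = 1280840.00/15560.00 = 82.32 mm.

X̄ = 51.02 mm, Ȳ = 82.32 mm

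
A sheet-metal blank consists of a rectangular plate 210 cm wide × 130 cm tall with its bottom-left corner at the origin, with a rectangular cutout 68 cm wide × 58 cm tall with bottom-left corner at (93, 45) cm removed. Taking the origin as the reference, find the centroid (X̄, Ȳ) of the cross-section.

plate: A = 210 × 130 = 27300.00, centroid at (105.00, 65.00).
hole: A = −(68 × 58) = -3944.00, centroid at (127.00, 74.00).
ΣA = 23356.00 cm²
ΣAX̄ = (27300.00)(105.00) + (-3944.00)(127.00) = 2365612.00 cm³
ΣAȲ = (27300.00)(65.00) + (-3944.00)(74.00) = 1482644.00 cm³
X̄ = 2365612.00 / 23356.00 = 101.28 cm
Ȳ = 1482644.00 / 23356.00 = 63.48 cm

X̄ = 101.28 cm, Ȳ = 63.48 cm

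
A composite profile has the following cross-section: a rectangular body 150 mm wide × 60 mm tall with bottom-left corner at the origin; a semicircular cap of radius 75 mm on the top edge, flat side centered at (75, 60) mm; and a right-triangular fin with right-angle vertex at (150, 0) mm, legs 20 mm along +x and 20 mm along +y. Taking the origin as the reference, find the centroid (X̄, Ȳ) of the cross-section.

rectangular body: A = 150 × 60 = 9000.00, centroid at (75.00, 30.00).
semicircular top: A = ½π·75² = 8835.73, centroid at (75.00, 91.83).
triangular fin: A = ½·20·20 = 200.00, centroid at (156.67, 6.67).
ΣA = 18035.73 mm², ΣAX̄ = 1369013.03 mm³, ΣAȲ = 1082727.09 mm³.
X̄ = 1369013.03/18035.73 = 75.91 mm; Ȳ = 1082727.09/18035.73 = 60.03 mm.

X̄ = 75.91 mm, Ȳ = 60.03 mm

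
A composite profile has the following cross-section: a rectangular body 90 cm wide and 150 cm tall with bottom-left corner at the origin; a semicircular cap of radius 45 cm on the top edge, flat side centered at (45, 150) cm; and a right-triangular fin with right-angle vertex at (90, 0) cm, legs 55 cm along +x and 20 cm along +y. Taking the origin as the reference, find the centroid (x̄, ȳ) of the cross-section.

x̄ = 47.02 cm, ȳ = 90.19 cm

rectangular body: A = 90 × 150 = 13500.00, centroid at (45.00, 75.00).
semicircular top: A = ½π·45² = 3180.86, centroid at (45.00, 169.10).
triangular fin: A = ½·55·20 = 550.00, centroid at (108.33, 6.67).
ΣA = 17230.86 cm²
ΣAx̄ = (13500.00)(45.00) + (3180.86)(45.00) + (550.00)(108.33) = 810222.15 cm³
ΣAȳ = (13500.00)(75.00) + (3180.86)(169.10) + (550.00)(6.67) = 1554046.05 cm³
x̄ = 810222.15 / 17230.86 = 47.02 cm
ȳ = 1554046.05 / 17230.86 = 90.19 cm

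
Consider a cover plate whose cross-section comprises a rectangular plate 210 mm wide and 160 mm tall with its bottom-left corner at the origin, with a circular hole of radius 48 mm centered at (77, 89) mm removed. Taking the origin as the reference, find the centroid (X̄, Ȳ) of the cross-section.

X̄ = 112.69 mm, Ȳ = 77.53 mm

plate: A = 210 × 160 = 33600.00, centroid at (105.00, 80.00).
hole: A = −π·48² = -7238.23, centroid at (77.00, 89.00).
ΣA = 26361.77 mm², ΣAX̄ = 2970656.33 mm³, ΣAȲ = 2043797.58 mm³.
X̄ = 2970656.33/26361.77 = 112.69 mm; Ȳ = 2043797.58/26361.77 = 77.53 mm.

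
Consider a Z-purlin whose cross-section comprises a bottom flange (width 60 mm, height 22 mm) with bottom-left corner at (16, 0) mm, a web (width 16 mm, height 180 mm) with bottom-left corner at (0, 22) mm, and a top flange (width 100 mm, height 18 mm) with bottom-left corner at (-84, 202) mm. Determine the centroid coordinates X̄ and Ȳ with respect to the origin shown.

X̄ = 3.76 mm, Ȳ = 119.48 mm

Part | A | x̄ᵢ | ȳᵢ | A·x̄ᵢ | A·ȳᵢ
bottom flange | 1320.00 | 46.00 | 11.00 | 60720.00 | 14520.00
web | 2880.00 | 8.00 | 112.00 | 23040.00 | 322560.00
top flange | 1800.00 | -34.00 | 211.00 | -61200.00 | 379800.00
Σ | 6000.00 |  |  | 22560.00 | 716880.00
X̄ = 22560.00 / 6000.00 = 3.76 mm
Ȳ = 716880.00 / 6000.00 = 119.48 mm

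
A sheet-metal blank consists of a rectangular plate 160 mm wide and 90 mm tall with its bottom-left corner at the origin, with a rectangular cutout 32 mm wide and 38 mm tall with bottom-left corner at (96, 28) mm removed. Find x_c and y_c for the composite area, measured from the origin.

x_c = 77.05 mm, y_c = 44.82 mm

plate: A = 160 × 90 = 14400.00, centroid at (80.00, 45.00).
hole: A = −(32 × 38) = -1216.00, centroid at (112.00, 47.00).
ΣA = 13184.00 mm², ΣAx_c = 1015808.00 mm³, ΣAy_c = 590848.00 mm³.
x_c = 1015808.00/13184.00 = 77.05 mm; y_c = 590848.00/13184.00 = 44.82 mm.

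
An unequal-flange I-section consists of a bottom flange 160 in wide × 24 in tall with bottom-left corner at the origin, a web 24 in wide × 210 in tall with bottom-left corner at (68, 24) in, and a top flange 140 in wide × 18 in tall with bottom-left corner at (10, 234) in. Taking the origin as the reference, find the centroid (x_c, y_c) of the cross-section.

bottom flange: A = 160 × 24 = 3840.00, centroid at (80.00, 12.00).
web: A = 24 × 210 = 5040.00, centroid at (80.00, 129.00).
top flange: A = 140 × 18 = 2520.00, centroid at (80.00, 243.00).
ΣA = 11400.00 in²
ΣAx_c = (3840.00)(80.00) + (5040.00)(80.00) + (2520.00)(80.00) = 912000.00 in³
ΣAy_c = (3840.00)(12.00) + (5040.00)(129.00) + (2520.00)(243.00) = 1308600.00 in³
x_c = 912000.00 / 11400.00 = 80.00 in
y_c = 1308600.00 / 11400.00 = 114.79 in

x_c = 80.00 in, y_c = 114.79 in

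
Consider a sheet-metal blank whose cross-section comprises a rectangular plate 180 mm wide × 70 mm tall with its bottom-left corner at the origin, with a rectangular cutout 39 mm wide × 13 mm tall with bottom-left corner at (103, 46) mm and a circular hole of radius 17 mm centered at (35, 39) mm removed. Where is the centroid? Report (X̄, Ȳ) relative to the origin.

X̄ = 92.99 mm, Ȳ = 33.88 mm

plate: A = 180 × 70 = 12600.00, centroid at (90.00, 35.00).
hole 1: A = −(39 × 13) = -507.00, centroid at (122.50, 52.50).
hole 2: A = −π·17² = -907.92, centroid at (35.00, 39.00).
ΣA = 11185.08 mm², ΣAX̄ = 1040115.29 mm³, ΣAȲ = 378973.61 mm³.
X̄ = 1040115.29/11185.08 = 92.99 mm; Ȳ = 378973.61/11185.08 = 33.88 mm.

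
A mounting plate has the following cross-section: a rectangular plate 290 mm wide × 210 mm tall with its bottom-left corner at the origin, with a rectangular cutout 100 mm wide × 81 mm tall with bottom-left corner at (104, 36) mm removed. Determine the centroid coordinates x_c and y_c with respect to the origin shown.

x_c = 143.62 mm, y_c = 109.37 mm

Part | A | x̄ᵢ | ȳᵢ | A·x̄ᵢ | A·ȳᵢ
plate | 60900.00 | 145.00 | 105.00 | 8830500.00 | 6394500.00
hole | -8100.00 | 154.00 | 76.50 | -1247400.00 | -619650.00
Σ | 52800.00 |  |  | 7583100.00 | 5774850.00
x_c = 7583100.00 / 52800.00 = 143.62 mm
y_c = 5774850.00 / 52800.00 = 109.37 mm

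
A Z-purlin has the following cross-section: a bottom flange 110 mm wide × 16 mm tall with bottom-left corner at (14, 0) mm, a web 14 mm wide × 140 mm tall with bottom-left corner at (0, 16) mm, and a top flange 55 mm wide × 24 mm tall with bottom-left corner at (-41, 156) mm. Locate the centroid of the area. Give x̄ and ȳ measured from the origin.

bottom flange: A = 110 × 16 = 1760.00, centroid at (69.00, 8.00).
web: A = 14 × 140 = 1960.00, centroid at (7.00, 86.00).
top flange: A = 55 × 24 = 1320.00, centroid at (-13.50, 168.00).
ΣA = 5040.00 mm²
ΣAx̄ = (1760.00)(69.00) + (1960.00)(7.00) + (1320.00)(-13.50) = 117340.00 mm³
ΣAȳ = (1760.00)(8.00) + (1960.00)(86.00) + (1320.00)(168.00) = 404400.00 mm³
x̄ = 117340.00 / 5040.00 = 23.28 mm
ȳ = 404400.00 / 5040.00 = 80.24 mm

x̄ = 23.28 mm, ȳ = 80.24 mm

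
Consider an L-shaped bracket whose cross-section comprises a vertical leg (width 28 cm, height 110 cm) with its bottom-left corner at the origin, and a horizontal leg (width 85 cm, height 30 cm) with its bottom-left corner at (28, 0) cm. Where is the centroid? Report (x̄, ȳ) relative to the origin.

x̄ = 39.59 cm, ȳ = 36.88 cm

Part | A | x̄ᵢ | ȳᵢ | A·x̄ᵢ | A·ȳᵢ
vertical leg | 3080.00 | 14.00 | 55.00 | 43120.00 | 169400.00
horizontal leg | 2550.00 | 70.50 | 15.00 | 179775.00 | 38250.00
Σ | 5630.00 |  |  | 222895.00 | 207650.00
x̄ = 222895.00 / 5630.00 = 39.59 cm
ȳ = 207650.00 / 5630.00 = 36.88 cm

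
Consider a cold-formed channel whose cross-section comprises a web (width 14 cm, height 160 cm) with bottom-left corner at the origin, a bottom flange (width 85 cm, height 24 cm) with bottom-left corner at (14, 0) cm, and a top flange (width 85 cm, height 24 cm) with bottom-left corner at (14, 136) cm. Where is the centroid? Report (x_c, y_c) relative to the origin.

x_c = 38.96 cm, y_c = 80.00 cm

web: A = 14 × 160 = 2240.00, centroid at (7.00, 80.00).
bottom flange: A = 85 × 24 = 2040.00, centroid at (56.50, 12.00).
top flange: A = 85 × 24 = 2040.00, centroid at (56.50, 148.00).
ΣA = 6320.00 cm², ΣAx_c = 246200.00 cm³, ΣAy_c = 505600.00 cm³.
x_c = 246200.00/6320.00 = 38.96 cm; y_c = 505600.00/6320.00 = 80.00 cm.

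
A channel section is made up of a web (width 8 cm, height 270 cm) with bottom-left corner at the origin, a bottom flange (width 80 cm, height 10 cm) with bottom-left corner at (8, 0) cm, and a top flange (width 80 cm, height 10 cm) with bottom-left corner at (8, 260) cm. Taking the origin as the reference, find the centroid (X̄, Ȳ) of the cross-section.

X̄ = 22.72 cm, Ȳ = 135.00 cm

Part | A | x̄ᵢ | ȳᵢ | A·x̄ᵢ | A·ȳᵢ
web | 2160.00 | 4.00 | 135.00 | 8640.00 | 291600.00
bottom flange | 800.00 | 48.00 | 5.00 | 38400.00 | 4000.00
top flange | 800.00 | 48.00 | 265.00 | 38400.00 | 212000.00
Σ | 3760.00 |  |  | 85440.00 | 507600.00
X̄ = 85440.00 / 3760.00 = 22.72 cm
Ȳ = 507600.00 / 3760.00 = 135.00 cm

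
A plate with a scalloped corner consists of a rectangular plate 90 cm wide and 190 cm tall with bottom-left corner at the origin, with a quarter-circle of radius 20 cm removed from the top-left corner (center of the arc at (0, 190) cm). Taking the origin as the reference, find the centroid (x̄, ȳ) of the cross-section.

Part | A | x̄ᵢ | ȳᵢ | A·x̄ᵢ | A·ȳᵢ
plate | 17100.00 | 45.00 | 95.00 | 769500.00 | 1624500.00
removed quarter-circle | -314.16 | 8.49 | 181.51 | -2666.67 | -57023.59
Σ | 16785.84 |  |  | 766833.33 | 1567476.41
x̄ = 766833.33 / 16785.84 = 45.68 cm
ȳ = 1567476.41 / 16785.84 = 93.38 cm

x̄ = 45.68 cm, ȳ = 93.38 cm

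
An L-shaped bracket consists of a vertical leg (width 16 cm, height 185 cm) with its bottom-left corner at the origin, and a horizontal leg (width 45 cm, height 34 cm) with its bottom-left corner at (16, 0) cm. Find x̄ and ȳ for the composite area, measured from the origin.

vertical leg: A = 16 × 185 = 2960.00, centroid at (8.00, 92.50).
horizontal leg: A = 45 × 34 = 1530.00, centroid at (38.50, 17.00).
ΣA = 4490.00 cm²
ΣAx̄ = (2960.00)(8.00) + (1530.00)(38.50) = 82585.00 cm³
ΣAȳ = (2960.00)(92.50) + (1530.00)(17.00) = 299810.00 cm³
x̄ = 82585.00 / 4490.00 = 18.39 cm
ȳ = 299810.00 / 4490.00 = 66.77 cm

x̄ = 18.39 cm, ȳ = 66.77 cm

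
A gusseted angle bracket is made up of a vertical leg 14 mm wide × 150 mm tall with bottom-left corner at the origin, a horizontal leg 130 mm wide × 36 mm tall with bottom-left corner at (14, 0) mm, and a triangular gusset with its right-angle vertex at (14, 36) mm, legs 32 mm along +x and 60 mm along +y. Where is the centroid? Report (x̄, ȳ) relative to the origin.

vertical leg: A = 14 × 150 = 2100.00, centroid at (7.00, 75.00).
horizontal leg: A = 130 × 36 = 4680.00, centroid at (79.00, 18.00).
gusset: A = ½·32·60 = 960.00, centroid at (24.67, 56.00).
ΣA = 7740.00 mm², ΣAx̄ = 408100.00 mm³, ΣAȳ = 295500.00 mm³.
x̄ = 408100.00/7740.00 = 52.73 mm; ȳ = 295500.00/7740.00 = 38.18 mm.

x̄ = 52.73 mm, ȳ = 38.18 mm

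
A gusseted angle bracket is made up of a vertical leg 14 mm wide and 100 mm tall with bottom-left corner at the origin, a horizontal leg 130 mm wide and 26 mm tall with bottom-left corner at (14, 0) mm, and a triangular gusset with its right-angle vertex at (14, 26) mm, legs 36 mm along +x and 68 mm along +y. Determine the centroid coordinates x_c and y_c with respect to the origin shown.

x_c = 51.41 mm, y_c = 28.90 mm

vertical leg: A = 14 × 100 = 1400.00, centroid at (7.00, 50.00).
horizontal leg: A = 130 × 26 = 3380.00, centroid at (79.00, 13.00).
gusset: A = ½·36·68 = 1224.00, centroid at (26.00, 48.67).
ΣA = 6004.00 mm²
ΣAx_c = (1400.00)(7.00) + (3380.00)(79.00) + (1224.00)(26.00) = 308644.00 mm³
ΣAy_c = (1400.00)(50.00) + (3380.00)(13.00) + (1224.00)(48.67) = 173508.00 mm³
x_c = 308644.00 / 6004.00 = 51.41 mm
y_c = 173508.00 / 6004.00 = 28.90 mm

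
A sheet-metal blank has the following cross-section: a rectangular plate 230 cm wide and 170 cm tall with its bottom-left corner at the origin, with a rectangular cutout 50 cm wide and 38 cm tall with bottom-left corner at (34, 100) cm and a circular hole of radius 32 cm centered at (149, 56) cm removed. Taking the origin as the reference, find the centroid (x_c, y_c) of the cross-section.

plate: A = 230 × 170 = 39100.00, centroid at (115.00, 85.00).
hole 1: A = −(50 × 38) = -1900.00, centroid at (59.00, 119.00).
hole 2: A = −π·32² = -3216.99, centroid at (149.00, 56.00).
ΣA = 33983.01 cm²
ΣAx_c = (39100.00)(115.00) + (-1900.00)(59.00) + (-3216.99)(149.00) = 3905068.36 cm³
ΣAy_c = (39100.00)(85.00) + (-1900.00)(119.00) + (-3216.99)(56.00) = 2917248.51 cm³
x_c = 3905068.36 / 33983.01 = 114.91 cm
y_c = 2917248.51 / 33983.01 = 85.84 cm

x_c = 114.91 cm, y_c = 85.84 cm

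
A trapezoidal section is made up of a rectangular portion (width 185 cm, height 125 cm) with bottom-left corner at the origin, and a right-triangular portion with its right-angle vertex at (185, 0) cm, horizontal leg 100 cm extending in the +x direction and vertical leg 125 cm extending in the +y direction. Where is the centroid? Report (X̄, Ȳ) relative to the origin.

X̄ = 119.27 cm, Ȳ = 58.07 cm

rectangular portion: A = 185 × 125 = 23125.00, centroid at (92.50, 62.50).
triangular portion: A = ½·100·125 = 6250.00, centroid at (218.33, 41.67).
ΣA = 29375.00 cm², ΣAX̄ = 3503645.83 cm³, ΣAȲ = 1705729.17 cm³.
X̄ = 3503645.83/29375.00 = 119.27 cm; Ȳ = 1705729.17/29375.00 = 58.07 cm.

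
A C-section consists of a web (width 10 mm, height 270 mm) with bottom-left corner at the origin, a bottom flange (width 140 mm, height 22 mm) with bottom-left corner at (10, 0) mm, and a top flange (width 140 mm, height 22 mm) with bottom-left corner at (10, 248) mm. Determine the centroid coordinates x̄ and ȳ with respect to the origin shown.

x̄ = 57.14 mm, ȳ = 135.00 mm

web: A = 10 × 270 = 2700.00, centroid at (5.00, 135.00).
bottom flange: A = 140 × 22 = 3080.00, centroid at (80.00, 11.00).
top flange: A = 140 × 22 = 3080.00, centroid at (80.00, 259.00).
ΣA = 8860.00 mm², ΣAx̄ = 506300.00 mm³, ΣAȳ = 1196100.00 mm³.
x̄ = 506300.00/8860.00 = 57.14 mm; ȳ = 1196100.00/8860.00 = 135.00 mm.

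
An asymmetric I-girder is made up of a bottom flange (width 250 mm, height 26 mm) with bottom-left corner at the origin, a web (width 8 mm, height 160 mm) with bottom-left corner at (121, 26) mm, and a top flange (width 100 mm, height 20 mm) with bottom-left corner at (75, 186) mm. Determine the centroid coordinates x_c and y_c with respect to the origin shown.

x_c = 125.00 mm, y_c = 62.60 mm

Part | A | x̄ᵢ | ȳᵢ | A·x̄ᵢ | A·ȳᵢ
bottom flange | 6500.00 | 125.00 | 13.00 | 812500.00 | 84500.00
web | 1280.00 | 125.00 | 106.00 | 160000.00 | 135680.00
top flange | 2000.00 | 125.00 | 196.00 | 250000.00 | 392000.00
Σ | 9780.00 |  |  | 1222500.00 | 612180.00
x_c = 1222500.00 / 9780.00 = 125.00 mm
y_c = 612180.00 / 9780.00 = 62.60 mm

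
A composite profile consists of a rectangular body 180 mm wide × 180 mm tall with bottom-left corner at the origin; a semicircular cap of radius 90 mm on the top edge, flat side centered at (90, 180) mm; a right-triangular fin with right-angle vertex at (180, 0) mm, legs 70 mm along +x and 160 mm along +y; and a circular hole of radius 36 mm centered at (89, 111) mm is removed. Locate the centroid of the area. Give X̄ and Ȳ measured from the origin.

rectangular body: A = 180 × 180 = 32400.00, centroid at (90.00, 90.00).
semicircular top: A = ½π·90² = 12723.45, centroid at (90.00, 218.20).
triangular fin: A = ½·70·160 = 5600.00, centroid at (203.33, 53.33).
hole: A = −π·36² = -4071.50, centroid at (89.00, 111.00).
ΣA = 46651.95 mm², ΣAX̄ = 4837413.33 mm³, ΣAȲ = 5538950.76 mm³.
X̄ = 4837413.33/46651.95 = 103.69 mm; Ȳ = 5538950.76/46651.95 = 118.73 mm.

X̄ = 103.69 mm, Ȳ = 118.73 mm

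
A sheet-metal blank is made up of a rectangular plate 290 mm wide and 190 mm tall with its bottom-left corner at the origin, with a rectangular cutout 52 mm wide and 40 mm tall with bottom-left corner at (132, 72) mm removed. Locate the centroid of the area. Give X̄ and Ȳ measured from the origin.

X̄ = 144.49 mm, Ȳ = 95.12 mm

plate: A = 290 × 190 = 55100.00, centroid at (145.00, 95.00).
hole: A = −(52 × 40) = -2080.00, centroid at (158.00, 92.00).
ΣA = 53020.00 mm², ΣAX̄ = 7660860.00 mm³, ΣAȲ = 5043140.00 mm³.
X̄ = 7660860.00/53020.00 = 144.49 mm; Ȳ = 5043140.00/53020.00 = 95.12 mm.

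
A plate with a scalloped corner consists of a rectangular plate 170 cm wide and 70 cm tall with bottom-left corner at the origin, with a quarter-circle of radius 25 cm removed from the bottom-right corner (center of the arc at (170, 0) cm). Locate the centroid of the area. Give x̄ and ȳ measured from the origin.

x̄ = 81.80 cm, ȳ = 36.05 cm

plate: A = 170 × 70 = 11900.00, centroid at (85.00, 35.00).
removed quarter-circle: A = −¼π·25² = -490.87, centroid at (159.39, 10.61).
ΣA = 11409.13 cm², ΣAx̄ = 933259.78 cm³, ΣAȳ = 411291.67 cm³.
x̄ = 933259.78/11409.13 = 81.80 cm; ȳ = 411291.67/11409.13 = 36.05 cm.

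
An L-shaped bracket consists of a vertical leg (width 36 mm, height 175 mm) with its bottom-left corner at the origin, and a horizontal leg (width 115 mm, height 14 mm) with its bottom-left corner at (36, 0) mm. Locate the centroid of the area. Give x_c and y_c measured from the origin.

x_c = 33.37 mm, y_c = 71.12 mm

Part | A | x̄ᵢ | ȳᵢ | A·x̄ᵢ | A·ȳᵢ
vertical leg | 6300.00 | 18.00 | 87.50 | 113400.00 | 551250.00
horizontal leg | 1610.00 | 93.50 | 7.00 | 150535.00 | 11270.00
Σ | 7910.00 |  |  | 263935.00 | 562520.00
x_c = 263935.00 / 7910.00 = 33.37 mm
y_c = 562520.00 / 7910.00 = 71.12 mm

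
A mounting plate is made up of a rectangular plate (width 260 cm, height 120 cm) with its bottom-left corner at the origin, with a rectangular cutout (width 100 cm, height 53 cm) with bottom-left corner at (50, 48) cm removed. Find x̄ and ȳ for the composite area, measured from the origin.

Part | A | x̄ᵢ | ȳᵢ | A·x̄ᵢ | A·ȳᵢ
plate | 31200.00 | 130.00 | 60.00 | 4056000.00 | 1872000.00
hole | -5300.00 | 100.00 | 74.50 | -530000.00 | -394850.00
Σ | 25900.00 |  |  | 3526000.00 | 1477150.00
x̄ = 3526000.00 / 25900.00 = 136.14 cm
ȳ = 1477150.00 / 25900.00 = 57.03 cm

x̄ = 136.14 cm, ȳ = 57.03 cm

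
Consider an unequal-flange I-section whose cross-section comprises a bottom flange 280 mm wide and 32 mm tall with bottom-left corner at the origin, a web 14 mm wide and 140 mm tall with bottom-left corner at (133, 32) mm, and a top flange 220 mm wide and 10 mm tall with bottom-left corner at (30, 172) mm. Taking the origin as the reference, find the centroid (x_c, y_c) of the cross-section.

x_c = 140.00 mm, y_c = 55.84 mm

Part | A | x̄ᵢ | ȳᵢ | A·x̄ᵢ | A·ȳᵢ
bottom flange | 8960.00 | 140.00 | 16.00 | 1254400.00 | 143360.00
web | 1960.00 | 140.00 | 102.00 | 274400.00 | 199920.00
top flange | 2200.00 | 140.00 | 177.00 | 308000.00 | 389400.00
Σ | 13120.00 |  |  | 1836800.00 | 732680.00
x_c = 1836800.00 / 13120.00 = 140.00 mm
y_c = 732680.00 / 13120.00 = 55.84 mm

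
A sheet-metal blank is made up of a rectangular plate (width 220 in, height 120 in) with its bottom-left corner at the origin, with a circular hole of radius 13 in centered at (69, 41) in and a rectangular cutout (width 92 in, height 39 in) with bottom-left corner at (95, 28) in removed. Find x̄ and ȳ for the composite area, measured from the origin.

plate: A = 220 × 120 = 26400.00, centroid at (110.00, 60.00).
hole 1: A = −π·13² = -530.93, centroid at (69.00, 41.00).
hole 2: A = −(92 × 39) = -3588.00, centroid at (141.00, 47.50).
ΣA = 22281.07 in², ΣAx̄ = 2361457.89 in³, ΣAȳ = 1391801.90 in³.
x̄ = 2361457.89/22281.07 = 105.98 in; ȳ = 1391801.90/22281.07 = 62.47 in.

x̄ = 105.98 in, ȳ = 62.47 in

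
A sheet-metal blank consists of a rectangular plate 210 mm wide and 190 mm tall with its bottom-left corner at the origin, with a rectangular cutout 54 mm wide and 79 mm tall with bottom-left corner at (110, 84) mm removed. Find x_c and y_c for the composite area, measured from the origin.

plate: A = 210 × 190 = 39900.00, centroid at (105.00, 95.00).
hole: A = −(54 × 79) = -4266.00, centroid at (137.00, 123.50).
ΣA = 35634.00 mm²
ΣAx_c = (39900.00)(105.00) + (-4266.00)(137.00) = 3605058.00 mm³
ΣAy_c = (39900.00)(95.00) + (-4266.00)(123.50) = 3263649.00 mm³
x_c = 3605058.00 / 35634.00 = 101.17 mm
y_c = 3263649.00 / 35634.00 = 91.59 mm

x_c = 101.17 mm, y_c = 91.59 mm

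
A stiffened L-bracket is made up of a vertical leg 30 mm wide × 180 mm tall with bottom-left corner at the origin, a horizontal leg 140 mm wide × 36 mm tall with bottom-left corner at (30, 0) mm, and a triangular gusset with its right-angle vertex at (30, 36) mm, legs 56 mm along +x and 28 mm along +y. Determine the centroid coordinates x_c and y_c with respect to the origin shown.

x_c = 55.52 mm, y_c = 54.55 mm

Part | A | x̄ᵢ | ȳᵢ | A·x̄ᵢ | A·ȳᵢ
vertical leg | 5400.00 | 15.00 | 90.00 | 81000.00 | 486000.00
horizontal leg | 5040.00 | 100.00 | 18.00 | 504000.00 | 90720.00
gusset | 784.00 | 48.67 | 45.33 | 38154.67 | 35541.33
Σ | 11224.00 |  |  | 623154.67 | 612261.33
x_c = 623154.67 / 11224.00 = 55.52 mm
y_c = 612261.33 / 11224.00 = 54.55 mm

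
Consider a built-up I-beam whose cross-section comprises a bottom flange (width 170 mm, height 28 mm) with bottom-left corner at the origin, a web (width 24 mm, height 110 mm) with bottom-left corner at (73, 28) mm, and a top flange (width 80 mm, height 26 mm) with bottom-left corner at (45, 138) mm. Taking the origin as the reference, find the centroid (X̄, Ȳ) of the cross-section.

bottom flange: A = 170 × 28 = 4760.00, centroid at (85.00, 14.00).
web: A = 24 × 110 = 2640.00, centroid at (85.00, 83.00).
top flange: A = 80 × 26 = 2080.00, centroid at (85.00, 151.00).
ΣA = 9480.00 mm²
ΣAX̄ = (4760.00)(85.00) + (2640.00)(85.00) + (2080.00)(85.00) = 805800.00 mm³
ΣAȲ = (4760.00)(14.00) + (2640.00)(83.00) + (2080.00)(151.00) = 599840.00 mm³
X̄ = 805800.00 / 9480.00 = 85.00 mm
Ȳ = 599840.00 / 9480.00 = 63.27 mm

X̄ = 85.00 mm, Ȳ = 63.27 mm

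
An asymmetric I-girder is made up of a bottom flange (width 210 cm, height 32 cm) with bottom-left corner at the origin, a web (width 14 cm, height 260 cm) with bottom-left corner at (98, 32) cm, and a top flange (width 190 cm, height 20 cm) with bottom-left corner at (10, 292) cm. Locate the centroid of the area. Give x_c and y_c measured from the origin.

x_c = 105.00 cm, y_c = 130.28 cm

bottom flange: A = 210 × 32 = 6720.00, centroid at (105.00, 16.00).
web: A = 14 × 260 = 3640.00, centroid at (105.00, 162.00).
top flange: A = 190 × 20 = 3800.00, centroid at (105.00, 302.00).
ΣA = 14160.00 cm², ΣAx_c = 1486800.00 cm³, ΣAy_c = 1844800.00 cm³.
x_c = 1486800.00/14160.00 = 105.00 cm; y_c = 1844800.00/14160.00 = 130.28 cm.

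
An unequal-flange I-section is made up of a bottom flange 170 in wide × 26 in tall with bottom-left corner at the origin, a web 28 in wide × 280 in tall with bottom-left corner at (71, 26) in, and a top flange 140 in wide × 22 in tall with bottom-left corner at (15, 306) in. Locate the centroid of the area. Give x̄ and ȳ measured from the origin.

x̄ = 85.00 in, ȳ = 152.23 in

Part | A | x̄ᵢ | ȳᵢ | A·x̄ᵢ | A·ȳᵢ
bottom flange | 4420.00 | 85.00 | 13.00 | 375700.00 | 57460.00
web | 7840.00 | 85.00 | 166.00 | 666400.00 | 1301440.00
top flange | 3080.00 | 85.00 | 317.00 | 261800.00 | 976360.00
Σ | 15340.00 |  |  | 1303900.00 | 2335260.00
x̄ = 1303900.00 / 15340.00 = 85.00 in
ȳ = 2335260.00 / 15340.00 = 152.23 in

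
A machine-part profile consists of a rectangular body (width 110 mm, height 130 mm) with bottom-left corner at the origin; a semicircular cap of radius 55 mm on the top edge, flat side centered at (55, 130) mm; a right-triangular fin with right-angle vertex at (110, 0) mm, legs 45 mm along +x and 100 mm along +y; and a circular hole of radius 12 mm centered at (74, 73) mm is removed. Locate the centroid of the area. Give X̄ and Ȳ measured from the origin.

X̄ = 62.14 mm, Ȳ = 81.54 mm

rectangular body: A = 110 × 130 = 14300.00, centroid at (55.00, 65.00).
semicircular top: A = ½π·55² = 4751.66, centroid at (55.00, 153.34).
triangular fin: A = ½·45·100 = 2250.00, centroid at (125.00, 33.33).
hole: A = −π·12² = -452.39, centroid at (74.00, 73.00).
ΣA = 20849.27 mm²
ΣAX̄ = (14300.00)(55.00) + (4751.66)(55.00) + (2250.00)(125.00) + (-452.39)(74.00) = 1295614.43 mm³
ΣAȲ = (14300.00)(65.00) + (4751.66)(153.34) + (2250.00)(33.33) + (-452.39)(73.00) = 1700107.90 mm³
X̄ = 1295614.43 / 20849.27 = 62.14 mm
Ȳ = 1700107.90 / 20849.27 = 81.54 mm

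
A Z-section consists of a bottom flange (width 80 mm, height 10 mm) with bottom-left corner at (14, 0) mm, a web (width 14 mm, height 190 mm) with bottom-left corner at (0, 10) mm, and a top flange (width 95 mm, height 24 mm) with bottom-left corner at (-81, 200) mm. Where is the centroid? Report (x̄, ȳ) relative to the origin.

x̄ = -2.54 mm, ȳ = 133.56 mm

bottom flange: A = 80 × 10 = 800.00, centroid at (54.00, 5.00).
web: A = 14 × 190 = 2660.00, centroid at (7.00, 105.00).
top flange: A = 95 × 24 = 2280.00, centroid at (-33.50, 212.00).
ΣA = 5740.00 mm²
ΣAx̄ = (800.00)(54.00) + (2660.00)(7.00) + (2280.00)(-33.50) = -14560.00 mm³
ΣAȳ = (800.00)(5.00) + (2660.00)(105.00) + (2280.00)(212.00) = 766660.00 mm³
x̄ = -14560.00 / 5740.00 = -2.54 mm
ȳ = 766660.00 / 5740.00 = 133.56 mm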